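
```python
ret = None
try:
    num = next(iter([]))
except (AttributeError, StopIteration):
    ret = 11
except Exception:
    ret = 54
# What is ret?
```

Step-by-step execution trace:
1. `num = next(iter([]))` raises StopIteration.
2. `except (AttributeError, StopIteration)` matches (StopIteration is in the tuple) → ret = 11.
3. `except Exception` is not reached.
Result: 11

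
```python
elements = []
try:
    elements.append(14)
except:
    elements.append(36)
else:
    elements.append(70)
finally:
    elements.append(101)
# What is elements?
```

Step-by-step execution trace:
1. try: `elements.append(14)` → elements = [14]. No exception raised.
2. `except` is skipped.
3. `else` runs: `elements.append(70)` → elements = [14, 70].
4. `finally` always runs: `elements.append(101)` → elements = [14, 70, 101].
Result: [14, 70, 101]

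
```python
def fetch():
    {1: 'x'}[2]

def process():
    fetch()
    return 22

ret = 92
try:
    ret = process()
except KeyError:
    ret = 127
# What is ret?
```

Step-by-step execution trace:
1. ret starts at 92.
2. try: `process()` calls `fetch()`.
3. `fetch()` evaluates `{1: 'x'}[2]`, which raises KeyError; it propagates through process (uncaught).
4. `return 22` in process is not reached; the assignment to ret does not complete.
5. `except KeyError` matches → ret = 127.
Result: 127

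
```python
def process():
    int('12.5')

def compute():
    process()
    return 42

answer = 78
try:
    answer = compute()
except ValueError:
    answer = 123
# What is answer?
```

Step-by-step execution trace:
1. answer starts at 78.
2. try: `compute()` calls `process()`.
3. `process()` evaluates `int('12.5')`, which raises ValueError; it propagates through compute (uncaught).
4. `return 42` in compute is not reached; the assignment to answer does not complete.
5. `except ValueError` matches → answer = 123.
Result: 123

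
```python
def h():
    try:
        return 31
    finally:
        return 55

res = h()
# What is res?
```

Step-by-step execution trace:
1. `h()` enters try: `return 31` sets pending return value 31.
2. Before returning, `finally: return 55` runs and overrides the pending return.
3. h() returns 55 → res = 55.
Result: 55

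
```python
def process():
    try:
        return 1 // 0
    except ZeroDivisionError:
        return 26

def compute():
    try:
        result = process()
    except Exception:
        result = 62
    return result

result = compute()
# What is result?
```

Step-by-step execution trace:
1. `compute()` calls `process()`.
2. In process: `1 // 0` raises ZeroDivisionError; `except ZeroDivisionError` catches it → returns 26.
3. In compute: `result = process()` → result = 26. No exception reaches compute.
4. `except Exception` is skipped; compute returns 26.
5. result = 26.
Result: 26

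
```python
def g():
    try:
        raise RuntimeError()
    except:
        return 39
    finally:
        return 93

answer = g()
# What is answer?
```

Step-by-step execution trace:
1. `g()` enters try: `raise RuntimeError()` raises RuntimeError.
2. bare `except` matches → `return 39` sets pending return value 39.
3. Before returning, `finally: return 93` runs and overrides the pending return.
4. g() returns 93 → answer = 93.
Result: 93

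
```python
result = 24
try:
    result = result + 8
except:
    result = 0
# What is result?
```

Step-by-step execution trace:
1. result starts at 24.
2. try: `result = result + 8` → result = 32. No exception raised.
3. `except` is skipped.
Result: 32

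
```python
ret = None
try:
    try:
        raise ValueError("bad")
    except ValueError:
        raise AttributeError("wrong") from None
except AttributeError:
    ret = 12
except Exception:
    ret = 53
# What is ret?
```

Step-by-step execution trace:
1. Inner try raises ValueError; inner `except ValueError` catches it.
2. `raise AttributeError(...) from None` raises AttributeError (from None suppresses __context__, but the active exception is still AttributeError).
3. Outer `except AttributeError` matches → ret = 12.
4. `except Exception` is not reached.
Result: 12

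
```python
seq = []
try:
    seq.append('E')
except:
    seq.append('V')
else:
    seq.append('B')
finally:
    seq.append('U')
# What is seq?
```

Step-by-step execution trace:
1. try: `seq.append('E')` → seq = ['E']. No exception raised.
2. `except` is skipped.
3. `else` runs: `seq.append('B')` → seq = ['E', 'B'].
4. `finally` always runs: `seq.append('U')` → seq = ['E', 'B', 'U'].
Result: ['E', 'B', 'U']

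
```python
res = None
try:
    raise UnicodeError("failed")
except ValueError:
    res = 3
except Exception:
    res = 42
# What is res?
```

Step-by-step execution trace:
1. `raise UnicodeError(...)` raises UnicodeError.
2. `except ValueError` matches (UnicodeError is a subclass of ValueError) → res = 3.
3. `except Exception` is not reached.
Result: 3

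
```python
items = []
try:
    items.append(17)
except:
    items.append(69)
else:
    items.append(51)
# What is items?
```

Step-by-step execution trace:
1. try: `items.append(17)` → items = [17]. No exception raised.
2. `except` is skipped.
3. `else` runs (try completed without exception): `items.append(51)` → items = [17, 51].
Result: [17, 51]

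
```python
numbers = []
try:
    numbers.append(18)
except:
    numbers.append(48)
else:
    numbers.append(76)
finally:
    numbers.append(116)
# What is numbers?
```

Step-by-step execution trace:
1. try: `numbers.append(18)` → numbers = [18]. No exception raised.
2. `except` is skipped.
3. `else` runs: `numbers.append(76)` → numbers = [18, 76].
4. `finally` always runs: `numbers.append(116)` → numbers = [18, 76, 116].
Result: [18, 76, 116]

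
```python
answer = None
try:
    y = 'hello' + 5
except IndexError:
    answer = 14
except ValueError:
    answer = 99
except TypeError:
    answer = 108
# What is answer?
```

Step-by-step execution trace:
1. `y = 'hello' + 5` raises TypeError.
2. `except IndexError` does not match TypeError; skipped.
3. `except ValueError` does not match TypeError; skipped.
4. `except TypeError` matches → answer = 108.
Result: 108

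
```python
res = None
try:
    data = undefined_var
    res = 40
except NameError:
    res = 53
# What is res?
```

Step-by-step execution trace:
1. `data = undefined_var` raises NameError.
2. `res = 40` is not reached.
3. `except NameError` matches → res = 53.
Result: 53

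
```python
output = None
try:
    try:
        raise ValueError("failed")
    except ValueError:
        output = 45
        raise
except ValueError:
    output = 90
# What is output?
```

Step-by-step execution trace:
1. Inner try: `raise ValueError("failed")` raises ValueError.
2. Inner `except ValueError` matches → output = 45.
3. bare `raise` re-raises the same ValueError.
4. Outer `except ValueError` matches → output = 90.
Result: 90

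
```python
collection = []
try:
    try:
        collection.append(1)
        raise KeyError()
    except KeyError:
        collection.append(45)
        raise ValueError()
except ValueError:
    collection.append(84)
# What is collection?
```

Step-by-step execution trace:
1. Inner try: `collection.append(1)` → collection = [1].
2. `raise KeyError()` raises KeyError.
3. Inner `except KeyError` matches → `collection.append(45)` → collection = [1, 45].
4. `raise ValueError()` raises ValueError; propagates to outer try.
5. Outer `except ValueError` matches → `collection.append(84)` → collection = [1, 45, 84].
Result: [1, 45, 84]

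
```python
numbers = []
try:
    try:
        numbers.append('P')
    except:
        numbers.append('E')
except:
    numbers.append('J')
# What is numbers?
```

Step-by-step execution trace:
1. Inner try: `numbers.append('P')` → numbers = ['P']. No exception raised.
2. Inner `except` is skipped.
3. Inner try completes normally; outer `except` is skipped.
Result: ['P']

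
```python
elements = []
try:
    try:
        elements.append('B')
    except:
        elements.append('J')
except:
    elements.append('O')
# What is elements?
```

Step-by-step execution trace:
1. Inner try: `elements.append('B')` → elements = ['B']. No exception raised.
2. Inner `except` is skipped.
3. Inner try completes normally; outer `except` is skipped.
Result: ['B']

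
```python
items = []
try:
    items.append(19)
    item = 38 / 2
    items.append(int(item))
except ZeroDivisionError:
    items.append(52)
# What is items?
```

Step-by-step execution trace:
1. try: `items.append(19)` → items = [19].
2. `item = 38 / 2` → item = 19.0. No exception raised.
3. `items.append(int(item))` → items = [19, 19].
4. `except ZeroDivisionError` is skipped (no exception was raised).
Result: [19, 19]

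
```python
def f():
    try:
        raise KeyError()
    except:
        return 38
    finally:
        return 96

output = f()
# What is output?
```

Step-by-step execution trace:
1. `f()` enters try: `raise KeyError()` raises KeyError.
2. bare `except` matches → `return 38` sets pending return value 38.
3. Before returning, `finally: return 96` runs and overrides the pending return.
4. f() returns 96 → output = 96.
Result: 96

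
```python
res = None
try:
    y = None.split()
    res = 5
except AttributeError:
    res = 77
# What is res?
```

Step-by-step execution trace:
1. `y = None.split()` raises AttributeError.
2. `res = 5` is not reached.
3. `except AttributeError` matches → res = 77.
Result: 77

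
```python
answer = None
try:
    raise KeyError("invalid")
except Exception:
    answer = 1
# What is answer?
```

Step-by-step execution trace:
1. `raise KeyError(...)` raises KeyError.
2. `except Exception` matches (KeyError is a subclass of Exception) → answer = 1.
Result: 1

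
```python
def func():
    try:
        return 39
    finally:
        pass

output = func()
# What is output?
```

Step-by-step execution trace:
1. `func()` enters try: `return 39` sets pending return value 39.
2. Before returning, `finally: pass` runs (no effect).
3. func() returns 39 → output = 39.
Result: 39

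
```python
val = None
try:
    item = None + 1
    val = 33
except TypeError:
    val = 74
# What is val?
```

Step-by-step execution trace:
1. `item = None + 1` raises TypeError.
2. `val = 33` is not reached.
3. `except TypeError` matches → val = 74.
Result: 74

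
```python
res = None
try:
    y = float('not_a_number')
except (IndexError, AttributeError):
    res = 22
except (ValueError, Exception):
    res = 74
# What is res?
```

Step-by-step execution trace:
1. `y = float('not_a_number')` raises ValueError.
2. `except (IndexError, AttributeError)` does not match ValueError; skipped.
3. `except (ValueError, Exception)` matches (ValueError is in the tuple) → res = 74.
Result: 74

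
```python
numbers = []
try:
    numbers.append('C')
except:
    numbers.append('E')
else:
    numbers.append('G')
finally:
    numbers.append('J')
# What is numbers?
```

Step-by-step execution trace:
1. try: `numbers.append('C')` → numbers = ['C']. No exception raised.
2. `except` is skipped.
3. `else` runs: `numbers.append('G')` → numbers = ['C', 'G'].
4. `finally` always runs: `numbers.append('J')` → numbers = ['C', 'G', 'J'].
Result: ['C', 'G', 'J']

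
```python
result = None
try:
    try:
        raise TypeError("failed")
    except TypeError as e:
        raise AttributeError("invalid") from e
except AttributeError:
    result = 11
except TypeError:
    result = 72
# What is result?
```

Step-by-step execution trace:
1. Inner try raises TypeError; inner `except TypeError as e` catches it.
2. `raise AttributeError(...) from e` raises AttributeError (TypeError is attached as __cause__, but only AttributeError is active).
3. Outer `except AttributeError` matches → result = 11.
4. `except TypeError` is not reached.
Result: 11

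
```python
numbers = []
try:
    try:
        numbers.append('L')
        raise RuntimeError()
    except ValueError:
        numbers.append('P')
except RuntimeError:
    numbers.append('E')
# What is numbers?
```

Step-by-step execution trace:
1. Inner try: `numbers.append('L')` → numbers = ['L'].
2. `raise RuntimeError()` raises RuntimeError.
3. Inner `except ValueError` does not match RuntimeError; exception propagates to outer try.
4. Outer `except RuntimeError` matches → `numbers.append('E')` → numbers = ['L', 'E'].
Result: ['L', 'E']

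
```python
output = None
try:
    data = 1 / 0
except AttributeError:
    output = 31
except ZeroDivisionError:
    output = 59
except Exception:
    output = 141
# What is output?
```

Step-by-step execution trace:
1. `data = 1 / 0` raises ZeroDivisionError.
2. `except AttributeError` does not match ZeroDivisionError; skipped.
3. `except ZeroDivisionError` matches → output = 59.
4. Remaining except clauses are skipped.
Result: 59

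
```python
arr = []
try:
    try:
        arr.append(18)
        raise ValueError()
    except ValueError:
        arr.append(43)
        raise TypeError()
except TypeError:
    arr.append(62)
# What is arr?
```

Step-by-step execution trace:
1. Inner try: `arr.append(18)` → arr = [18].
2. `raise ValueError()` raises ValueError.
3. Inner `except ValueError` matches → `arr.append(43)` → arr = [18, 43].
4. `raise TypeError()` raises TypeError; propagates to outer try.
5. Outer `except TypeError` matches → `arr.append(62)` → arr = [18, 43, 62].
Result: [18, 43, 62]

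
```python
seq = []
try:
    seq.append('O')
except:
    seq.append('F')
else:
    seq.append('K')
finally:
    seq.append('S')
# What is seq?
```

Step-by-step execution trace:
1. try: `seq.append('O')` → seq = ['O']. No exception raised.
2. `except` is skipped.
3. `else` runs: `seq.append('K')` → seq = ['O', 'K'].
4. `finally` always runs: `seq.append('S')` → seq = ['O', 'K', 'S'].
Result: ['O', 'K', 'S']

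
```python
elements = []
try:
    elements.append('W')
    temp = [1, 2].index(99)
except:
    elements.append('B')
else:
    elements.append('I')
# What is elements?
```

Step-by-step execution trace:
1. try: `elements.append('W')` → elements = ['W'].
2. `temp = [1, 2].index(99)` raises ValueError.
3. bare `except` matches → `elements.append('B')` → elements = ['W', 'B'].
4. `else` is skipped (an exception was raised).
Result: ['W', 'B']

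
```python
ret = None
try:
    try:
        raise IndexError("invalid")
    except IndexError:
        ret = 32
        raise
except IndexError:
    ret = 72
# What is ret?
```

Step-by-step execution trace:
1. Inner try: `raise IndexError("invalid")` raises IndexError.
2. Inner `except IndexError` matches → ret = 32.
3. bare `raise` re-raises the same IndexError.
4. Outer `except IndexError` matches → ret = 72.
Result: 72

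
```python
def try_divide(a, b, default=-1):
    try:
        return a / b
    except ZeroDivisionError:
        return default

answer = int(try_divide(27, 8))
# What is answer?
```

Step-by-step execution trace:
1. `try_divide(27, 8)` enters try: `return 27 / 8` → returns 3.375. No exception raised.
2. `except ZeroDivisionError` is skipped.
3. `int(3.375)` → 3 → answer = 3.
Result: 3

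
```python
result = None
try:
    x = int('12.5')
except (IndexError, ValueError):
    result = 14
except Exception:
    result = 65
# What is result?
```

Step-by-step execution trace:
1. `x = int('12.5')` raises ValueError.
2. `except (IndexError, ValueError)` matches (ValueError is in the tuple) → result = 14.
3. `except Exception` is not reached.
Result: 14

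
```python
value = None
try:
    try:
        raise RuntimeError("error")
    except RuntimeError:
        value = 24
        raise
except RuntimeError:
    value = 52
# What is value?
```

Step-by-step execution trace:
1. Inner try: `raise RuntimeError("error")` raises RuntimeError.
2. Inner `except RuntimeError` matches → value = 24.
3. bare `raise` re-raises the same RuntimeError.
4. Outer `except RuntimeError` matches → value = 52.
Result: 52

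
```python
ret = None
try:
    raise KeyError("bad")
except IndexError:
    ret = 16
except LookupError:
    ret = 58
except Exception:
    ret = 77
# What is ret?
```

Step-by-step execution trace:
1. `raise KeyError(...)` raises KeyError.
2. `except IndexError` does not match (KeyError is not a subclass of IndexError); skipped.
3. `except LookupError` matches (KeyError is a subclass of LookupError) → ret = 58.
4. `except Exception` is not reached.
Result: 58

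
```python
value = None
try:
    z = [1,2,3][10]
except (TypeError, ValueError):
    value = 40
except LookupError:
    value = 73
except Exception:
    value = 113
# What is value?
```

Step-by-step execution trace:
1. `z = [1,2,3][10]` raises IndexError.
2. `except (TypeError, ValueError)` does not match IndexError; skipped.
3. `except LookupError` matches (IndexError is a subclass of LookupError) → value = 73.
4. `except Exception` is not reached.
Result: 73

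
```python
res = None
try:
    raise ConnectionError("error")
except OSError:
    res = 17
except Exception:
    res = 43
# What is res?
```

Step-by-step execution trace:
1. `raise ConnectionError(...)` raises ConnectionError.
2. `except OSError` matches (ConnectionError is a subclass of OSError) → res = 17.
3. `except Exception` is not reached.
Result: 17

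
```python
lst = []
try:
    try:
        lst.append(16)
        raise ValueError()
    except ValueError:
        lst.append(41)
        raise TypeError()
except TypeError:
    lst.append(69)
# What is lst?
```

Step-by-step execution trace:
1. Inner try: `lst.append(16)` → lst = [16].
2. `raise ValueError()` raises ValueError.
3. Inner `except ValueError` matches → `lst.append(41)` → lst = [16, 41].
4. `raise TypeError()` raises TypeError; propagates to outer try.
5. Outer `except TypeError` matches → `lst.append(69)` → lst = [16, 41, 69].
Result: [16, 41, 69]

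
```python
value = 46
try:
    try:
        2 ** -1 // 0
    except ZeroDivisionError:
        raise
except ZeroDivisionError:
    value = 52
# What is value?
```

Step-by-step execution trace:
1. Inner try: `2 ** -1 // 0` raises ZeroDivisionError.
2. Inner `except ZeroDivisionError` matches; bare `raise` re-raises the same ZeroDivisionError.
3. Outer `except ZeroDivisionError` matches → value = 52.
Result: 52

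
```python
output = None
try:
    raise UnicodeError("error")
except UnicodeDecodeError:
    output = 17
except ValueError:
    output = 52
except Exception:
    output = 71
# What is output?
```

Step-by-step execution trace:
1. `raise UnicodeError(...)` raises UnicodeError.
2. `except UnicodeDecodeError` does not match (UnicodeError is not a subclass of UnicodeDecodeError); skipped.
3. `except ValueError` matches (UnicodeError is a subclass of ValueError) → output = 52.
4. `except Exception` is not reached.
Result: 52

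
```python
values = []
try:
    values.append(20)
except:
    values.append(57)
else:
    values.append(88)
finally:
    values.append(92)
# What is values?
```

Step-by-step execution trace:
1. try: `values.append(20)` → values = [20]. No exception raised.
2. `except` is skipped.
3. `else` runs: `values.append(88)` → values = [20, 88].
4. `finally` always runs: `values.append(92)` → values = [20, 88, 92].
Result: [20, 88, 92]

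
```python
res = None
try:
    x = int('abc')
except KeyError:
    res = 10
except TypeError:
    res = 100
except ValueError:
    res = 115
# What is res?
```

Step-by-step execution trace:
1. `x = int('abc')` raises ValueError.
2. `except KeyError` does not match ValueError; skipped.
3. `except TypeError` does not match ValueError; skipped.
4. `except ValueError` matches → res = 115.
Result: 115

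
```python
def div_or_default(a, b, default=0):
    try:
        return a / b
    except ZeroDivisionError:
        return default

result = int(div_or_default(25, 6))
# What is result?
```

Step-by-step execution trace:
1. `div_or_default(25, 6)` enters try: `return 25 / 6` → returns 4.166666666666667. No exception raised.
2. `except ZeroDivisionError` is skipped.
3. `int(4.166666666666667)` → 4 → result = 4.
Result: 4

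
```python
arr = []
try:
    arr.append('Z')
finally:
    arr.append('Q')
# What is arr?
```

Step-by-step execution trace:
1. try: `arr.append('Z')` → arr = ['Z'].
2. The try body completes without raising.
3. finally always runs: `arr.append('Q')` → arr = ['Z', 'Q'].
Result: ['Z', 'Q']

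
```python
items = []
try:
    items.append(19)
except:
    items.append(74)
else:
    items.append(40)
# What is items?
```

Step-by-step execution trace:
1. try: `items.append(19)` → items = [19]. No exception raised.
2. `except` is skipped.
3. `else` runs (try completed without exception): `items.append(40)` → items = [19, 40].
Result: [19, 40]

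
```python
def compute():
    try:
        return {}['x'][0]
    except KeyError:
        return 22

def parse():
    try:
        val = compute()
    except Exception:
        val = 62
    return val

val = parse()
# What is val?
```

Step-by-step execution trace:
1. `parse()` calls `compute()`.
2. In compute: `{}['x'][0]` raises KeyError; `except KeyError` catches it → returns 22.
3. In parse: `val = compute()` → val = 22. No exception reaches parse.
4. `except Exception` is skipped; parse returns 22.
5. val = 22.
Result: 22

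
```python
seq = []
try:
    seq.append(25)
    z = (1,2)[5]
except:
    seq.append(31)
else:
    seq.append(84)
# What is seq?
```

Step-by-step execution trace:
1. try: `seq.append(25)` → seq = [25].
2. `z = (1,2)[5]` raises IndexError.
3. bare `except` matches → `seq.append(31)` → seq = [25, 31].
4. `else` is skipped (an exception was raised).
Result: [25, 31]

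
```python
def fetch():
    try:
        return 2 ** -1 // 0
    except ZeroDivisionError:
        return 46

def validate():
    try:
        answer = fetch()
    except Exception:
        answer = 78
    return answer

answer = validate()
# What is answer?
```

Step-by-step execution trace:
1. `validate()` calls `fetch()`.
2. In fetch: `2 ** -1 // 0` raises ZeroDivisionError; `except ZeroDivisionError` catches it → returns 46.
3. In validate: `answer = fetch()` → answer = 46. No exception reaches validate.
4. `except Exception` is skipped; validate returns 46.
5. answer = 46.
Result: 46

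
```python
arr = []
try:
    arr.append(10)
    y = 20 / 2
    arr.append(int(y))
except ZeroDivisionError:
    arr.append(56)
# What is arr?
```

Step-by-step execution trace:
1. try: `arr.append(10)` → arr = [10].
2. `y = 20 / 2` → y = 10.0. No exception raised.
3. `arr.append(int(y))` → arr = [10, 10].
4. `except ZeroDivisionError` is skipped (no exception was raised).
Result: [10, 10]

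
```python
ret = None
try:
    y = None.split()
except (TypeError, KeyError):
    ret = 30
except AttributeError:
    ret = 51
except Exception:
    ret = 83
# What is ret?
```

Step-by-step execution trace:
1. `y = None.split()` raises AttributeError.
2. `except (TypeError, KeyError)` does not match AttributeError; skipped.
3. `except AttributeError` matches (exact type match) → ret = 51.
4. `except Exception` is not reached.
Result: 51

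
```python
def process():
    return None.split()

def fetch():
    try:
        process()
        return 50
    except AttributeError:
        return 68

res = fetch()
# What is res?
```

Step-by-step execution trace:
1. `fetch()` calls `process()`.
2. `process()` evaluates `None.split()`, which raises AttributeError; it propagates to the caller.
3. `return 50` is not reached.
4. `except AttributeError` in fetch matches → returns 68.
5. res = 68.
Result: 68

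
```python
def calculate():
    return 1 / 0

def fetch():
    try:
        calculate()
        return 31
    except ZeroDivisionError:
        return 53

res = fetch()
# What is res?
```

Step-by-step execution trace:
1. `fetch()` calls `calculate()`.
2. `calculate()` evaluates `1 / 0`, which raises ZeroDivisionError; it propagates to the caller.
3. `return 31` is not reached.
4. `except ZeroDivisionError` in fetch matches → returns 53.
5. res = 53.
Result: 53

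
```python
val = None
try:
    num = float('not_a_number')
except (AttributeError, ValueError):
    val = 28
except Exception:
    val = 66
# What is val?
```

Step-by-step execution trace:
1. `num = float('not_a_number')` raises ValueError.
2. `except (AttributeError, ValueError)` matches (ValueError is in the tuple) → val = 28.
3. `except Exception` is not reached.
Result: 28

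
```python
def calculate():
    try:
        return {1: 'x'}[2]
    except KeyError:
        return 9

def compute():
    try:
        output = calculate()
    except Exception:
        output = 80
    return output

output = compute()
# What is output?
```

Step-by-step execution trace:
1. `compute()` calls `calculate()`.
2. In calculate: `{1: 'x'}[2]` raises KeyError; `except KeyError` catches it → returns 9.
3. In compute: `output = calculate()` → output = 9. No exception reaches compute.
4. `except Exception` is skipped; compute returns 9.
5. output = 9.
Result: 9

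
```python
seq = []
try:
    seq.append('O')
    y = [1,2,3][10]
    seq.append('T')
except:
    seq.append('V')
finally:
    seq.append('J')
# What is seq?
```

Step-by-step execution trace:
1. try: `seq.append('O')` → seq = ['O'].
2. `y = [1,2,3][10]` raises IndexError; `seq.append('T')` is not reached.
3. bare `except` matches → `seq.append('V')` → seq = ['O', 'V'].
4. finally always runs: `seq.append('J')` → seq = ['O', 'V', 'J'].
Result: ['O', 'V', 'J']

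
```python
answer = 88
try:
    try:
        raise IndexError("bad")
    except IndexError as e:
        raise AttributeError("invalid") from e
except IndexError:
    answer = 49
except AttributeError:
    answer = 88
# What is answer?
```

Step-by-step execution trace:
1. Inner try raises IndexError; inner `except IndexError as e` catches it.
2. `raise AttributeError(...) from e` raises AttributeError (IndexError is attached as __cause__, but only AttributeError is active).
3. Outer `except IndexError` does not match AttributeError; skipped.
4. Outer `except AttributeError` matches → answer = 88.
Result: 88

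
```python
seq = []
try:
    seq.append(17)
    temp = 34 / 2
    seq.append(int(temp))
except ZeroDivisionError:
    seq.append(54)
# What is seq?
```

Step-by-step execution trace:
1. try: `seq.append(17)` → seq = [17].
2. `temp = 34 / 2` → temp = 17.0. No exception raised.
3. `seq.append(int(temp))` → seq = [17, 17].
4. `except ZeroDivisionError` is skipped (no exception was raised).
Result: [17, 17]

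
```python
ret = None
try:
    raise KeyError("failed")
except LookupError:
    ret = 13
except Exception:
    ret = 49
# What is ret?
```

Step-by-step execution trace:
1. `raise KeyError(...)` raises KeyError.
2. `except LookupError` matches (KeyError is a subclass of LookupError) → ret = 13.
3. `except Exception` is not reached.
Result: 13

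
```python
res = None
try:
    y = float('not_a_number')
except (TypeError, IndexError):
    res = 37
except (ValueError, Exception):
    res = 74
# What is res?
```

Step-by-step execution trace:
1. `y = float('not_a_number')` raises ValueError.
2. `except (TypeError, IndexError)` does not match ValueError; skipped.
3. `except (ValueError, Exception)` matches (ValueError is in the tuple) → res = 74.
Result: 74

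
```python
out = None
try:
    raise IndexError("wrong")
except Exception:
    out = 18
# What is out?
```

Step-by-step execution trace:
1. `raise IndexError(...)` raises IndexError.
2. `except Exception` matches (IndexError is a subclass of Exception) → out = 18.
Result: 18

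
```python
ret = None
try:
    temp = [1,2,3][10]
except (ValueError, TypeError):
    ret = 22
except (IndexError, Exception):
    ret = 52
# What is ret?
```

Step-by-step execution trace:
1. `temp = [1,2,3][10]` raises IndexError.
2. `except (ValueError, TypeError)` does not match IndexError; skipped.
3. `except (IndexError, Exception)` matches (IndexError is in the tuple) → ret = 52.
Result: 52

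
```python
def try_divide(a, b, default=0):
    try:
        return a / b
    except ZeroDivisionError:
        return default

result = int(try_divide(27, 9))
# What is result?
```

Step-by-step execution trace:
1. `try_divide(27, 9)` enters try: `return 27 / 9` → returns 3.0. No exception raised.
2. `except ZeroDivisionError` is skipped.
3. `int(3.0)` → 3 → result = 3.
Result: 3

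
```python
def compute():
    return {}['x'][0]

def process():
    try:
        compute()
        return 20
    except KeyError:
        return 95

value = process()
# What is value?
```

Step-by-step execution trace:
1. `process()` calls `compute()`.
2. `compute()` evaluates `{}['x'][0]`, which raises KeyError; it propagates to the caller.
3. `return 20` is not reached.
4. `except KeyError` in process matches → returns 95.
5. value = 95.
Result: 95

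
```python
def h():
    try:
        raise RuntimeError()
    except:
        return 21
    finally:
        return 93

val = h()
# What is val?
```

Step-by-step execution trace:
1. `h()` enters try: `raise RuntimeError()` raises RuntimeError.
2. bare `except` matches → `return 21` sets pending return value 21.
3. Before returning, `finally: return 93` runs and overrides the pending return.
4. h() returns 93 → val = 93.
Result: 93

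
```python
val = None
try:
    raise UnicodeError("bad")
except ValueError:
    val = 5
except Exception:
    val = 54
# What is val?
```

Step-by-step execution trace:
1. `raise UnicodeError(...)` raises UnicodeError.
2. `except ValueError` matches (UnicodeError is a subclass of ValueError) → val = 5.
3. `except Exception` is not reached.
Result: 5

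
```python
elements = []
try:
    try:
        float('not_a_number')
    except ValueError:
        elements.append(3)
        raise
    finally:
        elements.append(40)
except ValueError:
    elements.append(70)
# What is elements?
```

Step-by-step execution trace:
1. Inner try: `float('not_a_number')` raises ValueError.
2. Inner `except ValueError` matches → `elements.append(3)` → elements = [3].
3. bare `raise` re-raises ValueError.
4. Inner `finally` runs during unwinding: `elements.append(40)` → elements = [3, 40].
5. Outer `except ValueError` matches → `elements.append(70)` → elements = [3, 40, 70].
Result: [3, 40, 70]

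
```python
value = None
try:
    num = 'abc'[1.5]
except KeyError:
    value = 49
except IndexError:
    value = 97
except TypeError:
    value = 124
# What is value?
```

Step-by-step execution trace:
1. `num = 'abc'[1.5]` raises TypeError.
2. `except KeyError` does not match TypeError; skipped.
3. `except IndexError` does not match TypeError; skipped.
4. `except TypeError` matches → value = 124.
Result: 124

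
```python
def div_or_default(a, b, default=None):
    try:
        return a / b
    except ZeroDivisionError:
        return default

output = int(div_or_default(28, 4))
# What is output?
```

Step-by-step execution trace:
1. `div_or_default(28, 4)` enters try: `return 28 / 4` → returns 7.0. No exception raised.
2. `except ZeroDivisionError` is skipped.
3. `int(7.0)` → 7 → output = 7.
Result: 7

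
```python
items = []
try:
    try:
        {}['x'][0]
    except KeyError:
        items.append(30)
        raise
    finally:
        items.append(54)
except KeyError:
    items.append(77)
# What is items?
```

Step-by-step execution trace:
1. Inner try: `{}['x'][0]` raises KeyError.
2. Inner `except KeyError` matches → `items.append(30)` → items = [30].
3. bare `raise` re-raises KeyError.
4. Inner `finally` runs during unwinding: `items.append(54)` → items = [30, 54].
5. Outer `except KeyError` matches → `items.append(77)` → items = [30, 54, 77].
Result: [30, 54, 77]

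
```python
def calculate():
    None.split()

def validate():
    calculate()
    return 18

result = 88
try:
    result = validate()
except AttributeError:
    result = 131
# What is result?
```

Step-by-step execution trace:
1. result starts at 88.
2. try: `validate()` calls `calculate()`.
3. `calculate()` evaluates `None.split()`, which raises AttributeError; it propagates through validate (uncaught).
4. `return 18` in validate is not reached; the assignment to result does not complete.
5. `except AttributeError` matches → result = 131.
Result: 131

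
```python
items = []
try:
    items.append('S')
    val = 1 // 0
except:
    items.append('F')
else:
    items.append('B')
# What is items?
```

Step-by-step execution trace:
1. try: `items.append('S')` → items = ['S'].
2. `val = 1 // 0` raises ZeroDivisionError.
3. bare `except` matches → `items.append('F')` → items = ['S', 'F'].
4. `else` is skipped (an exception was raised).
Result: ['S', 'F']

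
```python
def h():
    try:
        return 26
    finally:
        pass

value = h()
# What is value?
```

Step-by-step execution trace:
1. `h()` enters try: `return 26` sets pending return value 26.
2. Before returning, `finally: pass` runs (no effect).
3. h() returns 26 → value = 26.
Result: 26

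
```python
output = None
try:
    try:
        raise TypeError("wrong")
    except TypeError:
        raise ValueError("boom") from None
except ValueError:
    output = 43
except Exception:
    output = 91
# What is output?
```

Step-by-step execution trace:
1. Inner try raises TypeError; inner `except TypeError` catches it.
2. `raise ValueError(...) from None` raises ValueError (from None suppresses __context__, but the active exception is still ValueError).
3. Outer `except ValueError` matches → output = 43.
4. `except Exception` is not reached.
Result: 43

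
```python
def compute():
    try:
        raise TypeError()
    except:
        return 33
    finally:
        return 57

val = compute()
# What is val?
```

Step-by-step execution trace:
1. `compute()` enters try: `raise TypeError()` raises TypeError.
2. bare `except` matches → `return 33` sets pending return value 33.
3. Before returning, `finally: return 57` runs and overrides the pending return.
4. compute() returns 57 → val = 57.
Result: 57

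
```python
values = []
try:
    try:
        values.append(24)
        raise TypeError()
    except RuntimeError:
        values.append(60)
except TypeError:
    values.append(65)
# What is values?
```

Step-by-step execution trace:
1. Inner try: `values.append(24)` → values = [24].
2. `raise TypeError()` raises TypeError.
3. Inner `except RuntimeError` does not match TypeError; exception propagates to outer try.
4. Outer `except TypeError` matches → `values.append(65)` → values = [24, 65].
Result: [24, 65]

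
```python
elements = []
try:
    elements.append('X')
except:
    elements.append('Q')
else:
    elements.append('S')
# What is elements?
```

Step-by-step execution trace:
1. try: `elements.append('X')` → elements = ['X']. No exception raised.
2. `except` is skipped.
3. `else` runs (try completed without exception): `elements.append('S')` → elements = ['X', 'S'].
Result: ['X', 'S']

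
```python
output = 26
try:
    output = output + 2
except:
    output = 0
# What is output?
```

Step-by-step execution trace:
1. output starts at 26.
2. try: `output = output + 2` → output = 28. No exception raised.
3. `except` is skipped.
Result: 28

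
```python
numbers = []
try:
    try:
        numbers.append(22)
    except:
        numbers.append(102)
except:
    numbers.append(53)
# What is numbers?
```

Step-by-step execution trace:
1. Inner try: `numbers.append(22)` → numbers = [22]. No exception raised.
2. Inner `except` is skipped.
3. Inner try completes normally; outer `except` is skipped.
Result: [22]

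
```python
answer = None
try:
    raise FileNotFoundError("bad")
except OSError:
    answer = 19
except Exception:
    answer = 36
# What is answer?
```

Step-by-step execution trace:
1. `raise FileNotFoundError(...)` raises FileNotFoundError.
2. `except OSError` matches (FileNotFoundError is a subclass of OSError) → answer = 19.
3. `except Exception` is not reached.
Result: 19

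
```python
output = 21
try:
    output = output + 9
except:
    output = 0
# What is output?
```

Step-by-step execution trace:
1. output starts at 21.
2. try: `output = output + 9` → output = 30. No exception raised.
3. `except` is skipped.
Result: 30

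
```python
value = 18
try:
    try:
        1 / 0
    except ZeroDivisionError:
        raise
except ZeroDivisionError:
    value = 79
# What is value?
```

Step-by-step execution trace:
1. Inner try: `1 / 0` raises ZeroDivisionError.
2. Inner `except ZeroDivisionError` matches; bare `raise` re-raises the same ZeroDivisionError.
3. Outer `except ZeroDivisionError` matches → value = 79.
Result: 79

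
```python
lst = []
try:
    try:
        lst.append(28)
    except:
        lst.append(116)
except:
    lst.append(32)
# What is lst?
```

Step-by-step execution trace:
1. Inner try: `lst.append(28)` → lst = [28]. No exception raised.
2. Inner `except` is skipped.
3. Inner try completes normally; outer `except` is skipped.
Result: [28]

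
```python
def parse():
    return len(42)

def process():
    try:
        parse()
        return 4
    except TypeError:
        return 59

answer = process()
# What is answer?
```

Step-by-step execution trace:
1. `process()` calls `parse()`.
2. `parse()` evaluates `len(42)`, which raises TypeError; it propagates to the caller.
3. `return 4` is not reached.
4. `except TypeError` in process matches → returns 59.
5. answer = 59.
Result: 59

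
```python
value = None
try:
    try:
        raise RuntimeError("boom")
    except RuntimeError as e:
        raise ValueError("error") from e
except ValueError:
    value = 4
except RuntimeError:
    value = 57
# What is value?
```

Step-by-step execution trace:
1. Inner try raises RuntimeError; inner `except RuntimeError as e` catches it.
2. `raise ValueError(...) from e` raises ValueError (RuntimeError is attached as __cause__, but only ValueError is active).
3. Outer `except ValueError` matches → value = 4.
4. `except RuntimeError` is not reached.
Result: 4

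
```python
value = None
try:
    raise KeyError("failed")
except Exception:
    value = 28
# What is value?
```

Step-by-step execution trace:
1. `raise KeyError(...)` raises KeyError.
2. `except Exception` matches (KeyError is a subclass of Exception) → value = 28.
Result: 28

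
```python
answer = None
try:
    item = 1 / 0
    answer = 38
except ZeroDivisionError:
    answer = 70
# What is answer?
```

Step-by-step execution trace:
1. `item = 1 / 0` raises ZeroDivisionError.
2. `answer = 38` is not reached.
3. `except ZeroDivisionError` matches → answer = 70.
Result: 70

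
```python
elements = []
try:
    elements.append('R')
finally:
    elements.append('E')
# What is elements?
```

Step-by-step execution trace:
1. try: `elements.append('R')` → elements = ['R'].
2. The try body completes without raising.
3. finally always runs: `elements.append('E')` → elements = ['R', 'E'].
Result: ['R', 'E']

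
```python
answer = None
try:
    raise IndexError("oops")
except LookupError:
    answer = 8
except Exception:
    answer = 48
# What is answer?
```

Step-by-step execution trace:
1. `raise IndexError(...)` raises IndexError.
2. `except LookupError` matches (IndexError is a subclass of LookupError) → answer = 8.
3. `except Exception` is not reached.
Result: 8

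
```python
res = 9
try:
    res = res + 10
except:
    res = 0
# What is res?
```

Step-by-step execution trace:
1. res starts at 9.
2. try: `res = res + 10` → res = 19. No exception raised.
3. `except` is skipped.
Result: 19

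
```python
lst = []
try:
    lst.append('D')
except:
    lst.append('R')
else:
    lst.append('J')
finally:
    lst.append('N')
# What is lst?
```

Step-by-step execution trace:
1. try: `lst.append('D')` → lst = ['D']. No exception raised.
2. `except` is skipped.
3. `else` runs: `lst.append('J')` → lst = ['D', 'J'].
4. `finally` always runs: `lst.append('N')` → lst = ['D', 'J', 'N'].
Result: ['D', 'J', 'N']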